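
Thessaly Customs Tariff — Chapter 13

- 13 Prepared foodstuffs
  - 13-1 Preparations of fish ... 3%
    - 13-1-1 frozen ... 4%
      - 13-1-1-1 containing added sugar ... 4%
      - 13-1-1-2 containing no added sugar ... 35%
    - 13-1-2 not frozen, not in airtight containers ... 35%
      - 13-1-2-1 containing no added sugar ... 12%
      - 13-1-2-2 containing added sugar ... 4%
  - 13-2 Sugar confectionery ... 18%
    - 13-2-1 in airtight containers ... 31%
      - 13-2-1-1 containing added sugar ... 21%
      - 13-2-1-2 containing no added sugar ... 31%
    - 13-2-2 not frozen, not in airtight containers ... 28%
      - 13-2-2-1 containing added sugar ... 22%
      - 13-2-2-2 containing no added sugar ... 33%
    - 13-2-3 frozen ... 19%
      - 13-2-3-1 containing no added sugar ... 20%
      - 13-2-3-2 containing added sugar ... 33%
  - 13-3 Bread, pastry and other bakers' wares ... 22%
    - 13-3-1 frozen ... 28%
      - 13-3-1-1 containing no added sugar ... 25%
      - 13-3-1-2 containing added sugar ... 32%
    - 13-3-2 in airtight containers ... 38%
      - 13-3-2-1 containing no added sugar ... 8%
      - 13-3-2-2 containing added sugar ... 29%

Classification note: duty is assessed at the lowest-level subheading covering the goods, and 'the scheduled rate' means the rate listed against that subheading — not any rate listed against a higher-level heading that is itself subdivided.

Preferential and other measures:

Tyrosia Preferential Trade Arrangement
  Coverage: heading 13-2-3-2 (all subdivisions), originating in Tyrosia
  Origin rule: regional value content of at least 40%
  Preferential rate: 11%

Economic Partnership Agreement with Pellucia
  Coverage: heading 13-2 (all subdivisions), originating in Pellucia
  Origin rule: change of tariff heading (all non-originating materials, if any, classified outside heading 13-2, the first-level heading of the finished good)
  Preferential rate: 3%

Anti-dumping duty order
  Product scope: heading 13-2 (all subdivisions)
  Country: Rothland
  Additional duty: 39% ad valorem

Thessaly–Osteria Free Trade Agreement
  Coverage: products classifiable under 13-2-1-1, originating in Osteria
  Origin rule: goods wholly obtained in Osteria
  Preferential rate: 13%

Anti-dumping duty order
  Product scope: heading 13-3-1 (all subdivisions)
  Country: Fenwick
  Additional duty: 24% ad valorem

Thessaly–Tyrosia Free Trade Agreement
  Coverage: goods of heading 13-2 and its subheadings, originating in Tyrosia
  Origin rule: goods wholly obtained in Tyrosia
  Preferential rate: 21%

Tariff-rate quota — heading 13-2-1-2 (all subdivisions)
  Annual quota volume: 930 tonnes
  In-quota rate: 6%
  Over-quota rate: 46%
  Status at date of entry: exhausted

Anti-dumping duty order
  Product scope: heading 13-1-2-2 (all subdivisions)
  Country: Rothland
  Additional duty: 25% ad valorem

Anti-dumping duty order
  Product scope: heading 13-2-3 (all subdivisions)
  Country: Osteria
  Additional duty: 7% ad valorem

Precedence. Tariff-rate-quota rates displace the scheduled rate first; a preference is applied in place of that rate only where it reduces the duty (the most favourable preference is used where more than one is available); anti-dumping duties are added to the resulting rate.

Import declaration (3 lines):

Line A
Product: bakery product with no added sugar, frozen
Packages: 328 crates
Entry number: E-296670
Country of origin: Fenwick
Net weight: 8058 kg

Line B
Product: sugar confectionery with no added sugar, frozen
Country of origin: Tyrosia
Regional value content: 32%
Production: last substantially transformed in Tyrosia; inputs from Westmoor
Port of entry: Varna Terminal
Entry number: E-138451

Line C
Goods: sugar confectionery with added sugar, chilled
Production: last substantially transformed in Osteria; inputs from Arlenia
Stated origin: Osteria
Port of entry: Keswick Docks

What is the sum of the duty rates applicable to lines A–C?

Line A: bakery product → 13-3; frozen → 13-3-1; with no added sugar → 13-3-1-1. Scheduled 25%. anti-dumping (Fenwick, 13-3-1): +24%; total 25% + 24% = 49%. → 49%.
Line B: sugar confectionery → 13-2; frozen → 13-2-3; with no added sugar → 13-2-3-1. Scheduled 20%. Tyrosia agreement on 13-2-3-2: 13-2-3-1 not covered; Tyrosia agreement on 13-2: not wholly obtained. → 20%.
Line C: sugar confectionery → 13-2; chilled → 13-2-2; with added sugar → 13-2-2-1. Scheduled 22%. Osteria agreement on 13-2-1-1: 13-2-2-1 not covered. → 22%.
Sum: 49% + 20% + 22% = 91%.

91%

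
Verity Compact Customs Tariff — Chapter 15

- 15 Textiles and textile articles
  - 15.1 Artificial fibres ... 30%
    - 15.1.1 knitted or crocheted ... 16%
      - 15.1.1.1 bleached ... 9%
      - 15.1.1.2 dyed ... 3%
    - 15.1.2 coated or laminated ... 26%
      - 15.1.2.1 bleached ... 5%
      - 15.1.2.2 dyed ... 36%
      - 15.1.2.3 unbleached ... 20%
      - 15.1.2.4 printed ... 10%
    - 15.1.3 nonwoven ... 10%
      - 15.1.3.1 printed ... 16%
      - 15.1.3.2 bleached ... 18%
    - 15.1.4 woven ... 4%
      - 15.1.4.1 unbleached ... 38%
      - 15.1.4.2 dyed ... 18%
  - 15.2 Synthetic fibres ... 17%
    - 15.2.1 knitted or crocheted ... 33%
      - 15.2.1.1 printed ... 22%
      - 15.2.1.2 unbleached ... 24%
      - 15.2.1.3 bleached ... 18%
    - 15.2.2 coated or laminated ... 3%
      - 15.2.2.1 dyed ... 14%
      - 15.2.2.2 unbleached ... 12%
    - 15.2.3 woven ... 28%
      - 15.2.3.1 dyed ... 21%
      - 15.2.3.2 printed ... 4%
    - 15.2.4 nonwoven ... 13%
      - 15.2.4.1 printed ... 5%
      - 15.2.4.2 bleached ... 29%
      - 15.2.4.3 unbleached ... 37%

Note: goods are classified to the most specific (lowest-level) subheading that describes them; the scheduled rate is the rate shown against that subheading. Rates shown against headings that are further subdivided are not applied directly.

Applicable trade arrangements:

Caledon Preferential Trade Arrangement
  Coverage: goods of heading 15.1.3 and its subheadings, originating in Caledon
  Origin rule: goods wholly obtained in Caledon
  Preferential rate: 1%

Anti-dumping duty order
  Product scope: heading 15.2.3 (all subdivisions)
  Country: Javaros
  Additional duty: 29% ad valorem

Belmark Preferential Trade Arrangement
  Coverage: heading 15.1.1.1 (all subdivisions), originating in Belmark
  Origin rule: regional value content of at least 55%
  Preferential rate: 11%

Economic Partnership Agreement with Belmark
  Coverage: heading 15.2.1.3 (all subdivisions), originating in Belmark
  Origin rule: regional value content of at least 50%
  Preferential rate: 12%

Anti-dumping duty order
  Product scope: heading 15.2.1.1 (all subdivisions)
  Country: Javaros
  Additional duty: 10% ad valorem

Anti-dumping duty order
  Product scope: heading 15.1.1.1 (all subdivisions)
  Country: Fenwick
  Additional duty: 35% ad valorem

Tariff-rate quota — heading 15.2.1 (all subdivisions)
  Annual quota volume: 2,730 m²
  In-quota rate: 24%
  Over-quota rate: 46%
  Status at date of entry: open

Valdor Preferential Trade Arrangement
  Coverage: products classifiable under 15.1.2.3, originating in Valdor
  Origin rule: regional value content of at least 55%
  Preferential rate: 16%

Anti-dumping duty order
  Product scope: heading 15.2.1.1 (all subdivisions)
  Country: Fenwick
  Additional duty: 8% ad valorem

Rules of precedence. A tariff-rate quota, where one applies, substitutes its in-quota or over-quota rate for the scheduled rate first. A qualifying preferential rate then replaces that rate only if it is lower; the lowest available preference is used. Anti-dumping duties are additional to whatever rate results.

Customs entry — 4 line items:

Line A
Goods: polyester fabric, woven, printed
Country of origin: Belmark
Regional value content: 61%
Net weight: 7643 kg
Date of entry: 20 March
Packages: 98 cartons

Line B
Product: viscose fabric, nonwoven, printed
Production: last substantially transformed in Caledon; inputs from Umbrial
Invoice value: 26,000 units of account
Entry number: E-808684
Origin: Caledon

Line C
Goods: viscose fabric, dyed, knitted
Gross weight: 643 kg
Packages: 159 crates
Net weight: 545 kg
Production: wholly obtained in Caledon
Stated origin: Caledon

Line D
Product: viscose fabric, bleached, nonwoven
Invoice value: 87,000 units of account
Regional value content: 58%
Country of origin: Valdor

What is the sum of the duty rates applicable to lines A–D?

Line A: polyester → 15.2; woven → 15.2.3; printed → 15.2.3.2. Scheduled 4%. Belmark agreement on 15.1.1.1: 15.2.3.2 not covered; Belmark agreement on 15.2.1.3: 15.2.3.2 not covered. → 4%.
Line B: viscose → 15.1; nonwoven → 15.1.3; printed → 15.1.3.1. Scheduled 16%. Caledon agreement on 15.1.3: not wholly obtained. → 16%.
Line C: viscose → 15.1; knitted → 15.1.1; dyed → 15.1.1.2. Scheduled 3%. Caledon agreement on 15.1.3: 15.1.1.2 not covered. → 3%.
Line D: viscose → 15.1; nonwoven → 15.1.3; bleached → 15.1.3.2. Scheduled 18%. Valdor agreement on 15.1.2.3: 15.1.3.2 not covered. → 18%.
Sum: 4% + 16% + 3% + 18% = 41%.

41%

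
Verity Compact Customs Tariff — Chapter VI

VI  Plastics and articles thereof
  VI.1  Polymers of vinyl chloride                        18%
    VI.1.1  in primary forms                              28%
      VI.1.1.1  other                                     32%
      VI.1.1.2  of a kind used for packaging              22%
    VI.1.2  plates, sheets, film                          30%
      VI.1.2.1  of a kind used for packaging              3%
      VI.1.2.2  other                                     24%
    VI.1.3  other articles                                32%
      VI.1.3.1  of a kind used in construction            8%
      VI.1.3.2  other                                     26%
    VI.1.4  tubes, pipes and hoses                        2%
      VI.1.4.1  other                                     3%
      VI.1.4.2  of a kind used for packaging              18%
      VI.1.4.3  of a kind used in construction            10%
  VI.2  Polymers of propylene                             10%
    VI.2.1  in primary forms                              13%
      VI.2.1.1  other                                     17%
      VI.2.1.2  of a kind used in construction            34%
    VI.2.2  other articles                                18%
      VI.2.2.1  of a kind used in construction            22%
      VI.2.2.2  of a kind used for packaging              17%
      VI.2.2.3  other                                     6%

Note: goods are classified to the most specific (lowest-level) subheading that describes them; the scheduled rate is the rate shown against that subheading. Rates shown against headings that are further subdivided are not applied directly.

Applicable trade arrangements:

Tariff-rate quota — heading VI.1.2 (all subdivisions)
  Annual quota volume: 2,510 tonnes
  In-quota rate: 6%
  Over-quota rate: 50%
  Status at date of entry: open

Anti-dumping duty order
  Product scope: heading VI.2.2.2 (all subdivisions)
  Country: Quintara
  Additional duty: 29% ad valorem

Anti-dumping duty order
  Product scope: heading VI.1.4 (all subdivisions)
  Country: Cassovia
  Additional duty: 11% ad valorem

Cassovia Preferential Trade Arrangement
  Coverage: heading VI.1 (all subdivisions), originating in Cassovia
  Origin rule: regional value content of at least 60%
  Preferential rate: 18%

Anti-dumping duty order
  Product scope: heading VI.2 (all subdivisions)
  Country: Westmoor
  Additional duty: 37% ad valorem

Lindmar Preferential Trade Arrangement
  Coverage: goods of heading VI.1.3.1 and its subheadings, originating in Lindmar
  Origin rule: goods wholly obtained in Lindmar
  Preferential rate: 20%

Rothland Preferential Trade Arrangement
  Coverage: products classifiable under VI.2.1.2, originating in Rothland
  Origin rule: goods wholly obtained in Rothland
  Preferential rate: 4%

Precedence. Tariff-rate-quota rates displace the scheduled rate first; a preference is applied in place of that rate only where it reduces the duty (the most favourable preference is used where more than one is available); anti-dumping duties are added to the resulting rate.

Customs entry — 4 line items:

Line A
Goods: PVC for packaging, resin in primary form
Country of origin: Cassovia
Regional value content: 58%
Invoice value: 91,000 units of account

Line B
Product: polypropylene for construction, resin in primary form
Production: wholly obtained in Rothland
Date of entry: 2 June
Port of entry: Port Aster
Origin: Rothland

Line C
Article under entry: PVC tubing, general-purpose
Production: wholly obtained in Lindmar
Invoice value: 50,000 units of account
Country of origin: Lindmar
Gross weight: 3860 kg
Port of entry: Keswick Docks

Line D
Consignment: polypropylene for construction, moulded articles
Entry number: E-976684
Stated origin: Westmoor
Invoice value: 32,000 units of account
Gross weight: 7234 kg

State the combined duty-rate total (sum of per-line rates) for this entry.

Line A: PVC → VI.1; resin in primary form → VI.1.1; for packaging → VI.1.1.2. Scheduled 22%. Cassovia agreement on VI.1: RVC < 60%. → 22%.
Line B: polypropylene → VI.2; resin in primary form → VI.2.1; for construction → VI.2.1.2. Scheduled 34%. Rothland agreement on VI.2.1.2: wholly obtained → 4% available; preferential 4%. → 4%.
Line C: PVC → VI.1; tubing → VI.1.4; general-purpose → VI.1.4.1. Scheduled 3%. Lindmar agreement on VI.1.3.1: VI.1.4.1 not covered. → 3%.
Line D: polypropylene → VI.2; moulded articles → VI.2.2; for construction → VI.2.2.1. Scheduled 22%. anti-dumping (Westmoor, VI.2): +37%; total 22% + 37% = 59%. → 59%.
Sum: 22% + 4% + 3% + 59% = 88%.

88%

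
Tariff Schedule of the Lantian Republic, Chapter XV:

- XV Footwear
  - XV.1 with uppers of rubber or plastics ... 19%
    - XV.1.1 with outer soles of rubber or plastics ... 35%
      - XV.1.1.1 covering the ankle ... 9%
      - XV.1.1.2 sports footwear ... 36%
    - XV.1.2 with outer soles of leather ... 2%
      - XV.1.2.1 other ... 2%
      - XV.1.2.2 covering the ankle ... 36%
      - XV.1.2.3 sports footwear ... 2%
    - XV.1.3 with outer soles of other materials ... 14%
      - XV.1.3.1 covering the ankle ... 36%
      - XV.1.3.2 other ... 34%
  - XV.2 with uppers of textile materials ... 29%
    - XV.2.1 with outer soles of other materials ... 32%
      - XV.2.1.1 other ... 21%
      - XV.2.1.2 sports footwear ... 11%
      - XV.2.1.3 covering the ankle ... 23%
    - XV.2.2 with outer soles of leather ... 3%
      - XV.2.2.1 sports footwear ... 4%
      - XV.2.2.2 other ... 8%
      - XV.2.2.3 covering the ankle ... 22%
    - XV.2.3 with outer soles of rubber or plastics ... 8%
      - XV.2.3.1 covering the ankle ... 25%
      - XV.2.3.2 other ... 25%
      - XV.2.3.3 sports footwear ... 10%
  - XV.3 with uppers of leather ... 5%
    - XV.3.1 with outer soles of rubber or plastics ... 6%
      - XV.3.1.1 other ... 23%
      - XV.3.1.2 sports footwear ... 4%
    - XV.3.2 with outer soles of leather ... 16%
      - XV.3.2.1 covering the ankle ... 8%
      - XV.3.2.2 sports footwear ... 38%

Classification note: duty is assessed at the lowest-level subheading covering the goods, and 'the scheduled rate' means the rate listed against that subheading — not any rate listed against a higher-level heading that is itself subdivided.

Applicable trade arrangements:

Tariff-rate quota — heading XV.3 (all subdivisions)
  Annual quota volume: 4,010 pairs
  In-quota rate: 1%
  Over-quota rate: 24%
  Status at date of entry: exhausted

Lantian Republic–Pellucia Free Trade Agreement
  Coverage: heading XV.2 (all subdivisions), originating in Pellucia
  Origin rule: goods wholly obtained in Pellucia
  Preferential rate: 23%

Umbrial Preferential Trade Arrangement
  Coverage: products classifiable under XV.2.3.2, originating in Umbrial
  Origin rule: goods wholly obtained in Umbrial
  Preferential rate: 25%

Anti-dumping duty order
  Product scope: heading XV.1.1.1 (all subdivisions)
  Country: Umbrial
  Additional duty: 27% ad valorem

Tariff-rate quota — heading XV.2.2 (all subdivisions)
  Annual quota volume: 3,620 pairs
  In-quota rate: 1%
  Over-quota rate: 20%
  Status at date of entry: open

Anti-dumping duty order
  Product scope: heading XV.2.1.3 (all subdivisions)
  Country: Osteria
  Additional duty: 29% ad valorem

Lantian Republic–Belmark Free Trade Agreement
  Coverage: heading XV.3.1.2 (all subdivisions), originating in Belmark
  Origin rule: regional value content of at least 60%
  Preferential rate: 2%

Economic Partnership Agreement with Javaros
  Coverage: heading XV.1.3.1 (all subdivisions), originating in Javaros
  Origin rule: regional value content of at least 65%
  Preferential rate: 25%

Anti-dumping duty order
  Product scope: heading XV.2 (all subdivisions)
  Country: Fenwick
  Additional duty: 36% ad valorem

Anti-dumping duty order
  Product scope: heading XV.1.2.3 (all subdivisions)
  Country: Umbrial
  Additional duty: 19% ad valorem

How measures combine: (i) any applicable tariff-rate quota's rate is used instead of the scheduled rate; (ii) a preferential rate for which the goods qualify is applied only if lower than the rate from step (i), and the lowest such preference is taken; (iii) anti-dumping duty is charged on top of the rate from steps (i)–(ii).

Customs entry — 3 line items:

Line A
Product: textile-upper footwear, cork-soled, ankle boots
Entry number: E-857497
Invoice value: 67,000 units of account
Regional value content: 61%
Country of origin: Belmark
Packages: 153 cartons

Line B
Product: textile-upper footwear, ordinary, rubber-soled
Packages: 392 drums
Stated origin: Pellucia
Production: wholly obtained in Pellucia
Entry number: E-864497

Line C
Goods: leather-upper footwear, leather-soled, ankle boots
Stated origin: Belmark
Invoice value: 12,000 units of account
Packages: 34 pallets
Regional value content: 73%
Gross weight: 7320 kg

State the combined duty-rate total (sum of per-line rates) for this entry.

70%

Line A: textile-upper → XV.2; cork-soled → XV.2.1; ankle boots → XV.2.1.3. Scheduled 23%. Belmark agreement on XV.3.1.2: XV.2.1.3 not covered. → 23%.
Line B: textile-upper → XV.2; rubber-soled → XV.2.3; ordinary → XV.2.3.2. Scheduled 25%. Pellucia agreement on XV.2: wholly obtained → 23% available; preferential 23%. → 23%.
Line C: leather-upper → XV.3; leather-soled → XV.3.2; ankle boots → XV.3.2.1. Scheduled 8%. quota on XV.3 exhausted → over-quota 24%; Belmark agreement on XV.3.1.2: XV.3.2.1 not covered. → 24%.
Sum: 23% + 23% + 24% = 70%.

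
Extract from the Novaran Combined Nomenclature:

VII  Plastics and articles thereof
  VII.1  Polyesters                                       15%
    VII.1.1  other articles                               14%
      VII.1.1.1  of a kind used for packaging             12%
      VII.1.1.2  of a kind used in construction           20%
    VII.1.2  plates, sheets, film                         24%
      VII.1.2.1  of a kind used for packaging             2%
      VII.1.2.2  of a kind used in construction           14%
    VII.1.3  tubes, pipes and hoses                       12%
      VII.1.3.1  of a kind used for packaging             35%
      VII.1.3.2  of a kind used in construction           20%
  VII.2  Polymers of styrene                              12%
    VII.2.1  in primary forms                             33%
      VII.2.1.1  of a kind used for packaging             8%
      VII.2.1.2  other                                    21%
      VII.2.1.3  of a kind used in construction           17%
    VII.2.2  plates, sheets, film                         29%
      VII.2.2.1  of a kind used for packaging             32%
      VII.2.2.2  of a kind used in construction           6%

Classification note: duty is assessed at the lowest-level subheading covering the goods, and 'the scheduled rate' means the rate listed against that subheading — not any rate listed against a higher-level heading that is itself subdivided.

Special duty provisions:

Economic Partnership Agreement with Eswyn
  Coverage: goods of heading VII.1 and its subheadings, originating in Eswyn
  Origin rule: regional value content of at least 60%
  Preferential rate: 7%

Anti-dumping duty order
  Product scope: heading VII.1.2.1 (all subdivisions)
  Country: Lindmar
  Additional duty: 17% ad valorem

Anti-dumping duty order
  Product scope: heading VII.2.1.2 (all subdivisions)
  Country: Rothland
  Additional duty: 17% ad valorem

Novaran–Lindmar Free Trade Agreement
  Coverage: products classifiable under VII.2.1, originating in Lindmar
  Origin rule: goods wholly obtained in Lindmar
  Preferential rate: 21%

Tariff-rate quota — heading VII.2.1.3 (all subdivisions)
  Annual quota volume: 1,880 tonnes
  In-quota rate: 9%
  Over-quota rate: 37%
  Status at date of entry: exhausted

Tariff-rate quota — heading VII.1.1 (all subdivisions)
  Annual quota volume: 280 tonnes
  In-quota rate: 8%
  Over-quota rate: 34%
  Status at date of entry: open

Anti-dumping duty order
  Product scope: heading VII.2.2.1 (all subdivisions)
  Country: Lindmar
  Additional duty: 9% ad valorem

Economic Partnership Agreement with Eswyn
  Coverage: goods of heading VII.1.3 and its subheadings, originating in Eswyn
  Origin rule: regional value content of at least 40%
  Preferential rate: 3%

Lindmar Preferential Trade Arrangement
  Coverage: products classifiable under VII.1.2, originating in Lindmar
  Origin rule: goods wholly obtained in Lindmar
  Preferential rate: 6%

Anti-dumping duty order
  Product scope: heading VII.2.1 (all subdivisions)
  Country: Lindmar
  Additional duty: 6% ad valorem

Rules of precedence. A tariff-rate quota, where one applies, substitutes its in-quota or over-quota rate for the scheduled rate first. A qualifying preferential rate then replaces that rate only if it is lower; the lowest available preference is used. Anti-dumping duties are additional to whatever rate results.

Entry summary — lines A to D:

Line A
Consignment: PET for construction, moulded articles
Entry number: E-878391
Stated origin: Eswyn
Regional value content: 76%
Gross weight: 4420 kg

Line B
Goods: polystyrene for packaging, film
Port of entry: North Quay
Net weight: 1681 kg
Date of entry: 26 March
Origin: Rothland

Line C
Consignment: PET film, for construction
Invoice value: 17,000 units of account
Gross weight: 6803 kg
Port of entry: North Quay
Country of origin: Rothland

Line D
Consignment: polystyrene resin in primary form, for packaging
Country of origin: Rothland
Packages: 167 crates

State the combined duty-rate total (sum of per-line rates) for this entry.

61%

Line A: PET → VII.1; moulded articles → VII.1.1; for construction → VII.1.1.2. Scheduled 20%. quota on VII.1.1 open → in-quota 8%; Eswyn agreement on VII.1: RVC ≥ 60% → 7% available; Eswyn agreement on VII.1.3: VII.1.1.2 not covered; preferential 7%. → 7%.
Line B: polystyrene → VII.2; film → VII.2.2; for packaging → VII.2.2.1. Scheduled 32%. No special measure applies. → 32%.
Line C: PET → VII.1; film → VII.1.2; for construction → VII.1.2.2. Scheduled 14%. No special measure applies. → 14%.
Line D: polystyrene → VII.2; resin in primary form → VII.2.1; for packaging → VII.2.1.1. Scheduled 8%. No special measure applies. → 8%.
Sum: 7% + 32% + 14% + 8% = 61%.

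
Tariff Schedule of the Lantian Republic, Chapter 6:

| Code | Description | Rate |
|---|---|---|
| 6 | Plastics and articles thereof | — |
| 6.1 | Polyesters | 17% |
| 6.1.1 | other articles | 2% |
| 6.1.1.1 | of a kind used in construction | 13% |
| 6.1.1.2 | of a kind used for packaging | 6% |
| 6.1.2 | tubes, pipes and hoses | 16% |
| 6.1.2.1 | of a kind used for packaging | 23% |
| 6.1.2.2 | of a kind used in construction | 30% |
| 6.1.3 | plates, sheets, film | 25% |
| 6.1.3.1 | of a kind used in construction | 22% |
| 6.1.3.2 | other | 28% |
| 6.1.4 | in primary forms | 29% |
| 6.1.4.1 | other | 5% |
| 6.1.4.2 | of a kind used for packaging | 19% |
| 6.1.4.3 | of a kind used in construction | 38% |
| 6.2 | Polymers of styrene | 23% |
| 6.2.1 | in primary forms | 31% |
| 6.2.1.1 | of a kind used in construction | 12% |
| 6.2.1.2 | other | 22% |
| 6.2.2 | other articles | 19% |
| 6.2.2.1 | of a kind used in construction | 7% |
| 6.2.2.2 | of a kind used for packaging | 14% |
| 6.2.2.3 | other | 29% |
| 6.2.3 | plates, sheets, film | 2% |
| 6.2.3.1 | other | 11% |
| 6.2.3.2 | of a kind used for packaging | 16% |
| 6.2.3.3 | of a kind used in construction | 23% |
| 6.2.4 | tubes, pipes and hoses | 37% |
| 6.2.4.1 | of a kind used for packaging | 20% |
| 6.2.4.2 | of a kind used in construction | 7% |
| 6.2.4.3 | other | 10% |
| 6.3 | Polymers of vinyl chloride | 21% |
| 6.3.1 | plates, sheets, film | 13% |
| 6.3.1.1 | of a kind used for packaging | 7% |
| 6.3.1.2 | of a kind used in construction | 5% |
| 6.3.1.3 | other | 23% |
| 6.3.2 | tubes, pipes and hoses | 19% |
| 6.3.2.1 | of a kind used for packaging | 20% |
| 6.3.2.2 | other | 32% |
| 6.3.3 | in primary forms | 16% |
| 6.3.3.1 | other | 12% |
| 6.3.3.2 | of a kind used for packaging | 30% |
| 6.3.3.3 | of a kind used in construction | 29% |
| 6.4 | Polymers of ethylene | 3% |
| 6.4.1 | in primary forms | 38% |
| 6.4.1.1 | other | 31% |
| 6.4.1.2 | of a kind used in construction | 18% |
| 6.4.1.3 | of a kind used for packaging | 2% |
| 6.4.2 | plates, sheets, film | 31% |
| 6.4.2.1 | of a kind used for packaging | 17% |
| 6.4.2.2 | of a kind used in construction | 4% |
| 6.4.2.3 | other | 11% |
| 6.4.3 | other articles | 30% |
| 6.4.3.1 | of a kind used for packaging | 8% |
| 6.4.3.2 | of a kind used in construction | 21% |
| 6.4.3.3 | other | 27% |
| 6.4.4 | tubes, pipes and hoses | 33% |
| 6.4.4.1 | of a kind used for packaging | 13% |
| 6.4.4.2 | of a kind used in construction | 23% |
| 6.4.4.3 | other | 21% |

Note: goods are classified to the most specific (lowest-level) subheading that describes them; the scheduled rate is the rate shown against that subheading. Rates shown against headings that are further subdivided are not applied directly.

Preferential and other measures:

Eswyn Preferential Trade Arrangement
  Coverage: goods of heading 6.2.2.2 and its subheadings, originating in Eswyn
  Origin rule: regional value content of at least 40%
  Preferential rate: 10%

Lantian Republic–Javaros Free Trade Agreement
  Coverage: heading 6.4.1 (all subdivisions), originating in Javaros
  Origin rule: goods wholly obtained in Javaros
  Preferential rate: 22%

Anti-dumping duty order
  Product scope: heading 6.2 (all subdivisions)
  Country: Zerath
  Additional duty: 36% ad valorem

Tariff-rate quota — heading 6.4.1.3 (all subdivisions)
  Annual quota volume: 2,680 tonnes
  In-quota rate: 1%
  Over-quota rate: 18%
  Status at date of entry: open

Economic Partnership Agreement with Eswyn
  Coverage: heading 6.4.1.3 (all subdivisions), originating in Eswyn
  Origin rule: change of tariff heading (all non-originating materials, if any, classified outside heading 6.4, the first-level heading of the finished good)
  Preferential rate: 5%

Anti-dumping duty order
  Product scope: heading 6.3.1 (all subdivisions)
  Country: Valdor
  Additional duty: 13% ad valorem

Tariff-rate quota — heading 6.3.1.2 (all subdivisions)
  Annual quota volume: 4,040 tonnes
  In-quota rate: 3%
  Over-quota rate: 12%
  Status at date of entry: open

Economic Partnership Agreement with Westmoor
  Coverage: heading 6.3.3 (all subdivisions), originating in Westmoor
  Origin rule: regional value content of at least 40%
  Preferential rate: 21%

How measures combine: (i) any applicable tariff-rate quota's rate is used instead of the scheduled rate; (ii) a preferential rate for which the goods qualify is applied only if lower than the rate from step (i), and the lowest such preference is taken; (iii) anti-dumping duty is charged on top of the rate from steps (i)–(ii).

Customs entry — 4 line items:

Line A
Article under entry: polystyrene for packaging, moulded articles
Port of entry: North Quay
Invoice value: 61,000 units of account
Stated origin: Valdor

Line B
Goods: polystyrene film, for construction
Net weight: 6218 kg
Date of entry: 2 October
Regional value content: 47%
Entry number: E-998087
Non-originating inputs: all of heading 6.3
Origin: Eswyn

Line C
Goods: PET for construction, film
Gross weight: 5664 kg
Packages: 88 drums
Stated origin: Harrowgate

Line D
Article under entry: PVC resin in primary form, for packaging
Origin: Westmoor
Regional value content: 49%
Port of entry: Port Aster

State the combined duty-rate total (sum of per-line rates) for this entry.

80%

Line A: polystyrene → 6.2; moulded articles → 6.2.2; for packaging → 6.2.2.2. Scheduled 14%. No special measure applies. → 14%.
Line B: polystyrene → 6.2; film → 6.2.3; for construction → 6.2.3.3. Scheduled 23%. Eswyn agreement on 6.2.2.2: 6.2.3.3 not covered; Eswyn agreement on 6.4.1.3: 6.2.3.3 not covered. → 23%.
Line C: PET → 6.1; film → 6.1.3; for construction → 6.1.3.1. Scheduled 22%. No special measure applies. → 22%.
Line D: PVC → 6.3; resin in primary form → 6.3.3; for packaging → 6.3.3.2. Scheduled 30%. Westmoor agreement on 6.3.3: RVC ≥ 40% → 21% available; preferential 21%. → 21%.
Sum: 14% + 23% + 22% + 21% = 80%.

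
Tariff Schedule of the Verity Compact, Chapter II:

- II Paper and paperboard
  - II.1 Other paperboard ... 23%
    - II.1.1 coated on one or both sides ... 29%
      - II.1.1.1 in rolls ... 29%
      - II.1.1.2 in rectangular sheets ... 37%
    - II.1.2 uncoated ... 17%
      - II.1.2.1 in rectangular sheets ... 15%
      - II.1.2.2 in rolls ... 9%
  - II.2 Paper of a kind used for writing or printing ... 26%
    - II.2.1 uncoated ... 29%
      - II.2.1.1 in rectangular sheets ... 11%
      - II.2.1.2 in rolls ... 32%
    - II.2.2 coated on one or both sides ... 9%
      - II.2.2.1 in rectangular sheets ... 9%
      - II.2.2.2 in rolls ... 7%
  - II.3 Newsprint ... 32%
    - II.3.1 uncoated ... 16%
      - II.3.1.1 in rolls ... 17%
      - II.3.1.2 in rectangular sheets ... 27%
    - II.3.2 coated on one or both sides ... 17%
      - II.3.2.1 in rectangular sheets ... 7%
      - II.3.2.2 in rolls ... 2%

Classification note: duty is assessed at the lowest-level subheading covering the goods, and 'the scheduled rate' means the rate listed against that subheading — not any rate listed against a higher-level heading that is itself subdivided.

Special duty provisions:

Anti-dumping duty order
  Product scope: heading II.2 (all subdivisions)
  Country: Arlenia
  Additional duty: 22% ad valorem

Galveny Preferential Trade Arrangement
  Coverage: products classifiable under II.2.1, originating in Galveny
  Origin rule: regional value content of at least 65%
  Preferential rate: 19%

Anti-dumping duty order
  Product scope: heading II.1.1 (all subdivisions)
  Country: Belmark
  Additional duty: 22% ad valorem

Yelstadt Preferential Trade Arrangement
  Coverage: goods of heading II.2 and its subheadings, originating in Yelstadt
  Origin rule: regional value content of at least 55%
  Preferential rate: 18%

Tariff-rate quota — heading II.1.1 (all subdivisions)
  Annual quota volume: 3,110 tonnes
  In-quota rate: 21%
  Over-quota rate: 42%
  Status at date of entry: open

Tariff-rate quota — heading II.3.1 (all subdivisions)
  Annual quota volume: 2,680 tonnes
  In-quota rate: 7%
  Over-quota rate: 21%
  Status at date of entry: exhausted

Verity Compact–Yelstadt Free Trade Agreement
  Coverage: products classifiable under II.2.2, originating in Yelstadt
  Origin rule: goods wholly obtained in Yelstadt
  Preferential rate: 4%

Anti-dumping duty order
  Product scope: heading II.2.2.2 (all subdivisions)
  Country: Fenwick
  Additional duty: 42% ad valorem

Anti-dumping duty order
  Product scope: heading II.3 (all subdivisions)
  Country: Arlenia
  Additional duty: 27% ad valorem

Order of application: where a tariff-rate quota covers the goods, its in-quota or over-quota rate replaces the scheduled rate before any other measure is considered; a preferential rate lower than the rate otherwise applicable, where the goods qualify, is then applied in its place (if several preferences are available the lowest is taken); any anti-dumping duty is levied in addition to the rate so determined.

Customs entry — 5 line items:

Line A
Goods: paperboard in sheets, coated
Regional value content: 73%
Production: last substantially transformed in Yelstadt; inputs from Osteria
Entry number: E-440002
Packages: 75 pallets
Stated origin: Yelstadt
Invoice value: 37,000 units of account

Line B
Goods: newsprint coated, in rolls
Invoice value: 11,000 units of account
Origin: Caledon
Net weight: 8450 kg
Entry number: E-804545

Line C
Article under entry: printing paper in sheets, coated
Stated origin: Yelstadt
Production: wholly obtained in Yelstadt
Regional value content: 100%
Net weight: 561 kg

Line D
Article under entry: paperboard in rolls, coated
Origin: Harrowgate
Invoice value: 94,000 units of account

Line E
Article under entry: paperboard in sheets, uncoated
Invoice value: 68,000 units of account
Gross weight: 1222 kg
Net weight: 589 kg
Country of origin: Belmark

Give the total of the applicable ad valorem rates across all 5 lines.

Line A: paperboard → II.1; coated → II.1.1; in sheets → II.1.1.2. Scheduled 37%. quota on II.1.1 open → in-quota 21%; Yelstadt agreement on II.2: II.1.1.2 not covered; Yelstadt agreement on II.2.2: II.1.1.2 not covered. → 21%.
Line B: newsprint → II.3; coated → II.3.2; in rolls → II.3.2.2. Scheduled 2%. No special measure applies. → 2%.
Line C: printing paper → II.2; coated → II.2.2; in sheets → II.2.2.1. Scheduled 9%. Yelstadt agreement on II.2: RVC ≥ 55% → 18% available; Yelstadt agreement on II.2.2: wholly obtained → 4% available; preferential 4%. → 4%.
Line D: paperboard → II.1; coated → II.1.1; in rolls → II.1.1.1. Scheduled 29%. quota on II.1.1 open → in-quota 21%. → 21%.
Line E: paperboard → II.1; uncoated → II.1.2; in sheets → II.1.2.1. Scheduled 15%. No special measure applies. → 15%.
Sum: 21% + 2% + 4% + 21% + 15% = 63%.

63%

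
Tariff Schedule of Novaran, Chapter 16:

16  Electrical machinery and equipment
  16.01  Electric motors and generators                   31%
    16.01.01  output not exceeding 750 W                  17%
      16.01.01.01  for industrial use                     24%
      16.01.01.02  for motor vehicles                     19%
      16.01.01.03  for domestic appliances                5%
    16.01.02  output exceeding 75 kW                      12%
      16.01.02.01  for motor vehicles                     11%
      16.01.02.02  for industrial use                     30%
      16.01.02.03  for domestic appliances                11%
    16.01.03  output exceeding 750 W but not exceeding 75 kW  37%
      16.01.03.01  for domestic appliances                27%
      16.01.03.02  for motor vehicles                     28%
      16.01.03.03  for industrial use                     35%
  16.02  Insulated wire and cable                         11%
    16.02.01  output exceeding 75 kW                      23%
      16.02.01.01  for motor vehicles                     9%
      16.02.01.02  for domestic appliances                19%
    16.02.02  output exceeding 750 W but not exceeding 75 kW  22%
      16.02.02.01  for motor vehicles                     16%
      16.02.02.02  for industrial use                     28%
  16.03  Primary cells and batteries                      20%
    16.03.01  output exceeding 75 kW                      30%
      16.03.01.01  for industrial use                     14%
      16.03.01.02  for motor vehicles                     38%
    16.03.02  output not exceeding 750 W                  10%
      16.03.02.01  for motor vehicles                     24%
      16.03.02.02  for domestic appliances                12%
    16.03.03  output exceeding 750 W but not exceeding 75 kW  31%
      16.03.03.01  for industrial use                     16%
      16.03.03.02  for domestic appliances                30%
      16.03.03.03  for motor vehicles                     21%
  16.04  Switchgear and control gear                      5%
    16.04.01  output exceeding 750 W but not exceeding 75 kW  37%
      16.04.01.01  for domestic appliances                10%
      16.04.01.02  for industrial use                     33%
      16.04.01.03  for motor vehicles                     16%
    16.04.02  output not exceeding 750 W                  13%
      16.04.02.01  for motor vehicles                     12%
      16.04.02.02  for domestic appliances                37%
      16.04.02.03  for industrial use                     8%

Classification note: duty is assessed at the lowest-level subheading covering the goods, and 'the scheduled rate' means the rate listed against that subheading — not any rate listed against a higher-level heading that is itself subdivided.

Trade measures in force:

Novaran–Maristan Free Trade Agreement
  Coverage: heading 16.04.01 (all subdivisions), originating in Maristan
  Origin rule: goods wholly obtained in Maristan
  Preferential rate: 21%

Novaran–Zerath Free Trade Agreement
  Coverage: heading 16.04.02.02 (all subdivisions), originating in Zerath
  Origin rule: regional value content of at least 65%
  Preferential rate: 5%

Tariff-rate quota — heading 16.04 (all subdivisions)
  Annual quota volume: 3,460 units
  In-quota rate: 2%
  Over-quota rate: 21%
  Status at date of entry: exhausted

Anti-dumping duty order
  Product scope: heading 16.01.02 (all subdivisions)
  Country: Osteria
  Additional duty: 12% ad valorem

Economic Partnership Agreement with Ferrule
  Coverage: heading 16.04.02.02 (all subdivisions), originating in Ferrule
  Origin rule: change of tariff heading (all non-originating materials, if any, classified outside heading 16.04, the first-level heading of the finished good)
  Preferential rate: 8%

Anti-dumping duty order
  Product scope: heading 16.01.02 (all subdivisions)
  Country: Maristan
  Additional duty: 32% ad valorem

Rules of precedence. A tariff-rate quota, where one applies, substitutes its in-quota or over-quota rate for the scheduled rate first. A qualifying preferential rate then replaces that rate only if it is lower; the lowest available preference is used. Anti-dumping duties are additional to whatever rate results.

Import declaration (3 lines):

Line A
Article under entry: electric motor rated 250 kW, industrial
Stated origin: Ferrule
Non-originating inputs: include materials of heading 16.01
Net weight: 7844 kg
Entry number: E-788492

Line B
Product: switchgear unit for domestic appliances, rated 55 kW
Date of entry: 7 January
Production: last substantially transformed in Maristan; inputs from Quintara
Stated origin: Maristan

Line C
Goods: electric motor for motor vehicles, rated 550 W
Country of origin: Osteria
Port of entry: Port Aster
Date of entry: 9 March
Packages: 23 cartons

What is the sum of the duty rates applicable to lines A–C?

70%

Line A: electric motor → 16.01; rated 250 kW → 16.01.02; industrial → 16.01.02.02. Scheduled 30%. Ferrule agreement on 16.04.02.02: 16.01.02.02 not covered. → 30%.
Line B: switchgear unit → 16.04; rated 55 kW → 16.04.01; for domestic appliances → 16.04.01.01. Scheduled 10%. quota on 16.04 exhausted → over-quota 21%; Maristan agreement on 16.04.01: not wholly obtained. → 21%.
Line C: electric motor → 16.01; rated 550 W → 16.01.01; for motor vehicles → 16.01.01.02. Scheduled 19%. No special measure applies. → 19%.
Sum: 30% + 21% + 19% = 70%.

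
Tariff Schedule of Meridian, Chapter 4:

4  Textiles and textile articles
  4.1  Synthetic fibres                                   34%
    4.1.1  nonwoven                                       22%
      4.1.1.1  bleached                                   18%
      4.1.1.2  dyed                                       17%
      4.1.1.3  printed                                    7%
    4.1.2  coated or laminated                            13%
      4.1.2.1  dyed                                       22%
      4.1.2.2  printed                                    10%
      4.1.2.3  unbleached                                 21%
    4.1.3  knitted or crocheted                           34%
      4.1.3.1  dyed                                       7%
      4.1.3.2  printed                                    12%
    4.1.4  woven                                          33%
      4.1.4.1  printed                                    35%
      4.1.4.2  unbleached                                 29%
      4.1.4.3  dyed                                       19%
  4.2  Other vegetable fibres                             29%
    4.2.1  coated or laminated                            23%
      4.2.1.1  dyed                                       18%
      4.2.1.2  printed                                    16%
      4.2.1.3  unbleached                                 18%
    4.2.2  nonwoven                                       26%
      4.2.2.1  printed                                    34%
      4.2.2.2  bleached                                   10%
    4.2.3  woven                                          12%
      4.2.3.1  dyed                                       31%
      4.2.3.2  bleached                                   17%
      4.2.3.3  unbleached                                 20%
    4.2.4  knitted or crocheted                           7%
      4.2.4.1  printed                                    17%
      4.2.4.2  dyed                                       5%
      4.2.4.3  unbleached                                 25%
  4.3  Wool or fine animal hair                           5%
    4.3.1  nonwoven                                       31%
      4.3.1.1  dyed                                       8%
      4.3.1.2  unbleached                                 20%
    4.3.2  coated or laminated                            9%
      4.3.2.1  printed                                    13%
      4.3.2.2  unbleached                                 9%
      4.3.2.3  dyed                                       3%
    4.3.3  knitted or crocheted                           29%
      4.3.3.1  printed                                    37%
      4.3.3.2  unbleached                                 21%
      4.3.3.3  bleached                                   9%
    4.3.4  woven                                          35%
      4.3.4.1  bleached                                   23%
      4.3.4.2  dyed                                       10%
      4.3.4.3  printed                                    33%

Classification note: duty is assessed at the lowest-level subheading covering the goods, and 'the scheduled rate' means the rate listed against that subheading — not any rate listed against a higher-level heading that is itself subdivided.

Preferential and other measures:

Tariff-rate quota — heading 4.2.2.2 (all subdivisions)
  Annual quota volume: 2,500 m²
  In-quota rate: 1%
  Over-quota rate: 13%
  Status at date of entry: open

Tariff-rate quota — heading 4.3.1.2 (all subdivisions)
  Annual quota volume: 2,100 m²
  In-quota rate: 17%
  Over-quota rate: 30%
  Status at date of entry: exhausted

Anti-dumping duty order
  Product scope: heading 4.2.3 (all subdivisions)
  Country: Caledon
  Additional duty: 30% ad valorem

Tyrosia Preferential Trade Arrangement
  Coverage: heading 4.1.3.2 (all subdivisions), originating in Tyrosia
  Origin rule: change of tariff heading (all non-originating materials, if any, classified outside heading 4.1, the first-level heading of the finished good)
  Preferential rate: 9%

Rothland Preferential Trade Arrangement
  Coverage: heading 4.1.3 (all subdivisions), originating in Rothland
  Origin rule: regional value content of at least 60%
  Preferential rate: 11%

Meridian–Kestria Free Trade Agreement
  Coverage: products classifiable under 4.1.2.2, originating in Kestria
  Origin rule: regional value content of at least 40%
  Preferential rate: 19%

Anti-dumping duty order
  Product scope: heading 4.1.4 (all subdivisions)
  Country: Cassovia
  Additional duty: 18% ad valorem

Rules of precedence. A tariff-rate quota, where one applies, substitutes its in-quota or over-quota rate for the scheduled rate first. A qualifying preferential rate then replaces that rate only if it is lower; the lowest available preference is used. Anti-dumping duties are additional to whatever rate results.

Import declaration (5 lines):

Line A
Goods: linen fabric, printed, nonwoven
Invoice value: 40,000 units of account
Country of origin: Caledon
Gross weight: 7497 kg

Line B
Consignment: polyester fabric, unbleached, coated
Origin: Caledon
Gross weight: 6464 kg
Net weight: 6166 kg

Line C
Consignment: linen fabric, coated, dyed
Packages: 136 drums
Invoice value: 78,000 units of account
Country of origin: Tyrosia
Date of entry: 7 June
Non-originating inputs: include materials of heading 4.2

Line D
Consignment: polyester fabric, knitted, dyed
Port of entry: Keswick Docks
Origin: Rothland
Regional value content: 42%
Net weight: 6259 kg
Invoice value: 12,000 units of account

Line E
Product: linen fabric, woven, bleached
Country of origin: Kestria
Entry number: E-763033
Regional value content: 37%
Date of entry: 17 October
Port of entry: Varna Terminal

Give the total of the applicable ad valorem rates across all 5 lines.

97%

Line A: linen → 4.2; nonwoven → 4.2.2; printed → 4.2.2.1. Scheduled 34%. No special measure applies. → 34%.
Line B: polyester → 4.1; coated → 4.1.2; unbleached → 4.1.2.3. Scheduled 21%. No special measure applies. → 21%.
Line C: linen → 4.2; coated → 4.2.1; dyed → 4.2.1.1. Scheduled 18%. Tyrosia agreement on 4.1.3.2: 4.2.1.1 not covered. → 18%.
Line D: polyester → 4.1; knitted → 4.1.3; dyed → 4.1.3.1. Scheduled 7%. Rothland agreement on 4.1.3: RVC < 60%. → 7%.
Line E: linen → 4.2; woven → 4.2.3; bleached → 4.2.3.2. Scheduled 17%. Kestria agreement on 4.1.2.2: 4.2.3.2 not covered. → 17%.
Sum: 34% + 21% + 18% + 7% + 17% = 97%.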